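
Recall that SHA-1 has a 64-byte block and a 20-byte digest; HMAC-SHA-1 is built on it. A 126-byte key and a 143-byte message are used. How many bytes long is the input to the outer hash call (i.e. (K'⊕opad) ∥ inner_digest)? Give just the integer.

84

Key is 126 > 64 bytes, so it is hashed to 20 bytes then zero-padded to 64: |K'| = 64.
Outer input = (K'⊕opad) ∥ H(inner) → 64 + 20 = 84 bytes.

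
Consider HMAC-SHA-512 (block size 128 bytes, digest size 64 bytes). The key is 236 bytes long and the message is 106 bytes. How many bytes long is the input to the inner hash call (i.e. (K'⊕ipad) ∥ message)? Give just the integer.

Key is 236 > 128 bytes, so it is hashed to 64 bytes then zero-padded to 128: |K'| = 128.
Inner input = (K'⊕ipad) ∥ m → 128 + 106 = 234 bytes.

234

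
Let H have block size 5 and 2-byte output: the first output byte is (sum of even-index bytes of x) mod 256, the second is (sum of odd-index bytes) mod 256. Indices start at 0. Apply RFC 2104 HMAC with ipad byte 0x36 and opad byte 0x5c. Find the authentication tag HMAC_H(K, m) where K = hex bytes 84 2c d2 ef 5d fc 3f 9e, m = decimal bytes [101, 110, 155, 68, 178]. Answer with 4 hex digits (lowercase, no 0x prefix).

d127

Key hex bytes 84 2c d2 ef 5d fc 3f 9e is 8 bytes > B = 5, so hash it first: H(key) = f2 b5, then zero-pad to 5 bytes: K' = f2 b5 00 00 00.
K' ⊕ ipad = c4 83 36 36 36.  K' ⊕ opad = ae e9 5c 5c 5c.
Inner input = (K'⊕ipad) ∥ m = c4 83 36 36 36 ∥ 65 6e 9b 44 b2.
Inner hash: even-index sum = 482 mod 256 = 226; odd-index sum = 619 mod 256 = 107 → e2 6b.
Outer input = (K'⊕opad) ∥ inner = ae e9 5c 5c 5c ∥ e2 6b.
Outer hash (tag): even-index sum = 465 mod 256 = 209; odd-index sum = 551 mod 256 = 39 → d1 27.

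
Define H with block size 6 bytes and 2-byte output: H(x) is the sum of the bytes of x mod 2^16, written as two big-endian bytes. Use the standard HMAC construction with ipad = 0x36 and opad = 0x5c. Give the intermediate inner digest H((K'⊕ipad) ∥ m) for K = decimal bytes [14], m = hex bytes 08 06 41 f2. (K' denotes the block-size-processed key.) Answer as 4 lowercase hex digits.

0287

Key decimal bytes [14] = 0e is 1 byte ≤ B = 6; zero-pad to 6 bytes: K' = 0e 00 00 00 00 00.
K' ⊕ ipad = 38 36 36 36 36 36.
Inner input = 38 36 36 36 36 36 ∥ 08 06 41 f2.
Inner hash: sum = 56+54+54+54+54+54+8+6+65+242 = 647 → 02 87.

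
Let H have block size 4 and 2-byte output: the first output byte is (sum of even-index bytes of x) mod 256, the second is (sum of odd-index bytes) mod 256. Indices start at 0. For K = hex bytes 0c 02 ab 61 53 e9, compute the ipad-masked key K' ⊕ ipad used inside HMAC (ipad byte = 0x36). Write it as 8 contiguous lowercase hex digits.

3c7a3636

Key hex bytes 0c 02 ab 61 53 e9 is 6 bytes > B = 4, so hash it first: H(key) = 0a 4c, then zero-pad to 4 bytes: K' = 0a 4c 00 00.
XOR each byte with 0x36: 0a⊕36=3c, 4c⊕36=7a, 00⊕36=36, 00⊕36=36.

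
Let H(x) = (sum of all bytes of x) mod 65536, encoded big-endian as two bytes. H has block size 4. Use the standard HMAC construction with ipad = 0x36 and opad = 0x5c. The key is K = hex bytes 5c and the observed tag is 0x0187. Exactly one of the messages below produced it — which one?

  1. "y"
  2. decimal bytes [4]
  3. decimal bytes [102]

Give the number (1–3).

3

Key hex bytes 5c is 1 byte ≤ B = 4; zero-pad to 4 bytes: K' = 5c 00 00 00.
K' ⊕ ipad = 6a 36 36 36; K' ⊕ opad = 00 5c 5c 5c.
m1: inner = H(6a 36 36 36 79) = 01 85; tag = H(00 5c 5c 5c 01 85) = 019a
m2: inner = H(6a 36 36 36 04) = 01 10; tag = H(00 5c 5c 5c 01 10) = 0125
m3: inner = H(6a 36 36 36 66) = 01 72; tag = H(00 5c 5c 5c 01 72) = 0187 ← matches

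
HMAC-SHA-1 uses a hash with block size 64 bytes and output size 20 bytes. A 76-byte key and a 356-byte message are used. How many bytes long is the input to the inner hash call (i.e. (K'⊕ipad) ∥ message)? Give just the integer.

Key is 76 > 64 bytes, so it is hashed to 20 bytes then zero-padded to 64: |K'| = 64.
Inner input = (K'⊕ipad) ∥ m → 64 + 356 = 420 bytes.

420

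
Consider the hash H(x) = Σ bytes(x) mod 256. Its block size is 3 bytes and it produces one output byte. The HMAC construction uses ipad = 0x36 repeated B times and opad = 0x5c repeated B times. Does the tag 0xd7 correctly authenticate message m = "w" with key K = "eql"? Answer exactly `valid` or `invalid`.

invalid

Key "eql" = 65 71 6c is exactly B = 3 bytes: K' = 65 71 6c.
K' ⊕ ipad = 53 47 5a; K' ⊕ opad = 39 2d 30.
Inner hash: sum = 83+71+90+119 = 363; mod 256 = 107 → 6b.
Outer hash (recomputed tag): sum = 57+45+48+107 = 257; mod 256 = 1 → 01.
Recomputed tag = 01; claimed = d7 → mismatch.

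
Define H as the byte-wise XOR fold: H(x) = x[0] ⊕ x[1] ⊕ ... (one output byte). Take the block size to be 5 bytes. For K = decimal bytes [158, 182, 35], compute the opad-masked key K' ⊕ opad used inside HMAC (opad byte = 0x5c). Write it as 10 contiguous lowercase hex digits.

c2ea7f5c5c

Key decimal bytes [158, 182, 35] = 9e b6 23 is 3 bytes ≤ B = 5; zero-pad to 5 bytes: K' = 9e b6 23 00 00.
XOR each byte with 0x5c: 9e⊕5c=c2, b6⊕5c=ea, 23⊕5c=7f, 00⊕5c=5c, 00⊕5c=5c.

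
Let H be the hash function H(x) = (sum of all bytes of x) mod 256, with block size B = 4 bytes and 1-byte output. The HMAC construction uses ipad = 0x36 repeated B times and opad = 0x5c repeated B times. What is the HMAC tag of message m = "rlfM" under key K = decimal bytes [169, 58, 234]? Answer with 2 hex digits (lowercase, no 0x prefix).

bb

Key decimal bytes [169, 58, 234] = a9 3a ea is 3 bytes ≤ B = 4; zero-pad to 4 bytes: K' = a9 3a ea 00.
K' ⊕ ipad = 9f 0c dc 36.  K' ⊕ opad = f5 66 b6 5c.
Inner input = (K'⊕ipad) ∥ m = 9f 0c dc 36 ∥ 72 6c 66 4d.
Inner hash: sum = 159+12+220+54+114+108+102+77 = 846; mod 256 = 78 → 4e.
Outer input = (K'⊕opad) ∥ inner = f5 66 b6 5c ∥ 4e.
Outer hash (tag): sum = 245+102+182+92+78 = 699; mod 256 = 187 → bb.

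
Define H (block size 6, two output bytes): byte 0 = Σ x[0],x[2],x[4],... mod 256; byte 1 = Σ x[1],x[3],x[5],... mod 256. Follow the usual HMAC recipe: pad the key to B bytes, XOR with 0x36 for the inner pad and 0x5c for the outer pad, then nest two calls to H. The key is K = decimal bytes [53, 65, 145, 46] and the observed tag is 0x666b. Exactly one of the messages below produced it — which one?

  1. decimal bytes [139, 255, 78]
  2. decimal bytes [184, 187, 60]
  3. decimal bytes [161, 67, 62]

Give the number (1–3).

Key decimal bytes [53, 65, 145, 46] = 35 41 91 2e is 4 bytes ≤ B = 6; zero-pad to 6 bytes: K' = 35 41 91 2e 00 00.
K' ⊕ ipad = 03 77 a7 18 36 36; K' ⊕ opad = 69 1d cd 72 5c 5c.
m1: inner = H(03 77 a7 18 36 36 8b ff 4e) = b9 c4; tag = H(69 1d cd 72 5c 5c b9 c4) = 4baf
m2: inner = H(03 77 a7 18 36 36 b8 bb 3c) = d4 80; tag = H(69 1d cd 72 5c 5c d4 80) = 666b ← matches
m3: inner = H(03 77 a7 18 36 36 a1 43 3e) = bf 08; tag = H(69 1d cd 72 5c 5c bf 08) = 51f3

2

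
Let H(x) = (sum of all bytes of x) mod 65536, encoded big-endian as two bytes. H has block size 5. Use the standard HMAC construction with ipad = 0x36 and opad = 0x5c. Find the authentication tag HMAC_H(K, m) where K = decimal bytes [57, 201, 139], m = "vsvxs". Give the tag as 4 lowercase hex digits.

Key decimal bytes [57, 201, 139] = 39 c9 8b is 3 bytes ≤ B = 5; zero-pad to 5 bytes: K' = 39 c9 8b 00 00.
K' ⊕ ipad = 0f ff bd 36 36.  K' ⊕ opad = 65 95 d7 5c 5c.
Inner input = (K'⊕ipad) ∥ m = 0f ff bd 36 36 ∥ 76 73 76 78 73.
Inner hash: sum = 15+255+189+54+54+118+115+118+120+115 = 1153 → 04 81.
Outer input = (K'⊕opad) ∥ inner = 65 95 d7 5c 5c ∥ 04 81.
Outer hash (tag): sum = 101+149+215+92+92+4+129 = 782 → 03 0e.

030e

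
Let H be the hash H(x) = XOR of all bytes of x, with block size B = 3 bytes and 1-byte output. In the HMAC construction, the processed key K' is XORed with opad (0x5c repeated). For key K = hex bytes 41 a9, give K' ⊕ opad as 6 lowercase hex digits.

1df55c

Key hex bytes 41 a9 is 2 bytes ≤ B = 3; zero-pad to 3 bytes: K' = 41 a9 00.
XOR each byte with 0x5c: 41⊕5c=1d, a9⊕5c=f5, 00⊕5c=5c.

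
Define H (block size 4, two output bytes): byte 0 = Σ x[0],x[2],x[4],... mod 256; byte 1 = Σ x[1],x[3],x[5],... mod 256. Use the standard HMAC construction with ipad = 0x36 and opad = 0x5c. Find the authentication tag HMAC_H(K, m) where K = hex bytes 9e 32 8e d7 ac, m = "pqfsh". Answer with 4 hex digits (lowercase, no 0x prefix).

Key hex bytes 9e 32 8e d7 ac is 5 bytes > B = 4, so hash it first: H(key) = d8 09, then zero-pad to 4 bytes: K' = d8 09 00 00.
K' ⊕ ipad = ee 3f 36 36.  K' ⊕ opad = 84 55 5c 5c.
Inner input = (K'⊕ipad) ∥ m = ee 3f 36 36 ∥ 70 71 66 73 68.
Inner hash: even-index sum = 610 mod 256 = 98; odd-index sum = 345 mod 256 = 89 → 62 59.
Outer input = (K'⊕opad) ∥ inner = 84 55 5c 5c ∥ 62 59.
Outer hash (tag): even-index sum = 322 mod 256 = 66; odd-index sum = 266 mod 256 = 10 → 42 0a.

420a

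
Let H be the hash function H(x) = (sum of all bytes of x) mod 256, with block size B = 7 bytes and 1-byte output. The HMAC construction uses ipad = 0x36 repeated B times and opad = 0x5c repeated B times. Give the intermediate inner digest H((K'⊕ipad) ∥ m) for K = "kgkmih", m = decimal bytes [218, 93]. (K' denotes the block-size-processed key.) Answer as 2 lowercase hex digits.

90

Key "kgkmih" = 6b 67 6b 6d 69 68 is 6 bytes ≤ B = 7; zero-pad to 7 bytes: K' = 6b 67 6b 6d 69 68 00.
K' ⊕ ipad = 5d 51 5d 5b 5f 5e 36.
Inner input = 5d 51 5d 5b 5f 5e 36 ∥ da 5d.
Inner hash: sum = 93+81+93+91+95+94+54+218+93 = 912; mod 256 = 144 → 90.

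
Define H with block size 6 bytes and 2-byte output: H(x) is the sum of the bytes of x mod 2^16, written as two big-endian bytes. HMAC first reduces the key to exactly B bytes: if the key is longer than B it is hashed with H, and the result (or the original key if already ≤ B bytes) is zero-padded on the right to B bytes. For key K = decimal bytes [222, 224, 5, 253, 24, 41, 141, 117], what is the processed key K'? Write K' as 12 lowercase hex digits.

040300000000

|K| = 8 > B = 6, so first hash the key.
H(K): sum = 222+224+5+253+24+41+141+117 = 1027 → 04 03.
Zero-pad H(K) = 04 03 to 6 bytes: K' = 04 03 00 00 00 00.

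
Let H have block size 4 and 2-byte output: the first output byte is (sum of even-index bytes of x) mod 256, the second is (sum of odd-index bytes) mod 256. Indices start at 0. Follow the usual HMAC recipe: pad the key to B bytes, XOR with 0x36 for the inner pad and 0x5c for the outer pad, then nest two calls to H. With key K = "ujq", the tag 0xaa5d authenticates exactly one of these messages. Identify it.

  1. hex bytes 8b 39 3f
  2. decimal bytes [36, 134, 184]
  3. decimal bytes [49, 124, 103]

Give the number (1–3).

1

Key "ujq" = 75 6a 71 is 3 bytes ≤ B = 4; zero-pad to 4 bytes: K' = 75 6a 71 00.
K' ⊕ ipad = 43 5c 47 36; K' ⊕ opad = 29 36 2d 5c.
m1: inner = H(43 5c 47 36 8b 39 3f) = 54 cb; tag = H(29 36 2d 5c 54 cb) = aa5d ← matches
m2: inner = H(43 5c 47 36 24 86 b8) = 66 18; tag = H(29 36 2d 5c 66 18) = bcaa
m3: inner = H(43 5c 47 36 31 7c 67) = 22 0e; tag = H(29 36 2d 5c 22 0e) = 78a0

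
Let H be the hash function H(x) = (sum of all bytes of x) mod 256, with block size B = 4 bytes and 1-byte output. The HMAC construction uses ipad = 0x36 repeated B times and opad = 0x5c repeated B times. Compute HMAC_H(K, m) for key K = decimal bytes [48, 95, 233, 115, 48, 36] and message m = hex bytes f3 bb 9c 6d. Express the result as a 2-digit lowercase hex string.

d9

Key decimal bytes [48, 95, 233, 115, 48, 36] = 30 5f e9 73 30 24 is 6 bytes > B = 4, so hash it first: H(key) = 3f, then zero-pad to 4 bytes: K' = 3f 00 00 00.
K' ⊕ ipad = 09 36 36 36.  K' ⊕ opad = 63 5c 5c 5c.
Inner input = (K'⊕ipad) ∥ m = 09 36 36 36 ∥ f3 bb 9c 6d.
Inner hash: sum = 9+54+54+54+243+187+156+109 = 866; mod 256 = 98 → 62.
Outer input = (K'⊕opad) ∥ inner = 63 5c 5c 5c ∥ 62.
Outer hash (tag): sum = 99+92+92+92+98 = 473; mod 256 = 217 → d9.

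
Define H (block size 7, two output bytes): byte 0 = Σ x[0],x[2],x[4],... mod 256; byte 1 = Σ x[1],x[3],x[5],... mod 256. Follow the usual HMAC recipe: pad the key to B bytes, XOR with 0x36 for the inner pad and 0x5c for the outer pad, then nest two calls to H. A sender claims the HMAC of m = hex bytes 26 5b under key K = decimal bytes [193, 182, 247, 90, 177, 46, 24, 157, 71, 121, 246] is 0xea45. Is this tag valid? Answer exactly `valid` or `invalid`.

Key decimal bytes [193, 182, 247, 90, 177, 46, 24, 157, 71, 121, 246] = c1 b6 f7 5a b1 2e 18 9d 47 79 f6 is 11 bytes > B = 7, so hash it first: H(key) = be 54, then zero-pad to 7 bytes: K' = be 54 00 00 00 00 00.
K' ⊕ ipad = 88 62 36 36 36 36 36; K' ⊕ opad = e2 08 5c 5c 5c 5c 5c.
Inner hash: even-index sum = 389 mod 256 = 133; odd-index sum = 244 mod 256 = 244 → 85 f4.
Outer hash (recomputed tag): even-index sum = 746 mod 256 = 234; odd-index sum = 325 mod 256 = 69 → ea 45.
Recomputed tag = ea45; claimed = ea45 → match.

valid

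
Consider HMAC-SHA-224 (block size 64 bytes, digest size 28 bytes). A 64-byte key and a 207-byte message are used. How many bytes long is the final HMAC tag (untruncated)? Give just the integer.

The tag is one SHA-224 digest: 28 bytes.

28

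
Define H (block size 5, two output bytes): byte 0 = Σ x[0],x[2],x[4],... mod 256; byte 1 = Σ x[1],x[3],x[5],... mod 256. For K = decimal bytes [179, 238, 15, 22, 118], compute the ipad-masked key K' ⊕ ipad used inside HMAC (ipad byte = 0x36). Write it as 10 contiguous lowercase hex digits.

85d8392040

Key decimal bytes [179, 238, 15, 22, 118] = b3 ee 0f 16 76 is exactly B = 5 bytes: K' = b3 ee 0f 16 76.
XOR each byte with 0x36: b3⊕36=85, ee⊕36=d8, 0f⊕36=39, 16⊕36=20, 76⊕36=40.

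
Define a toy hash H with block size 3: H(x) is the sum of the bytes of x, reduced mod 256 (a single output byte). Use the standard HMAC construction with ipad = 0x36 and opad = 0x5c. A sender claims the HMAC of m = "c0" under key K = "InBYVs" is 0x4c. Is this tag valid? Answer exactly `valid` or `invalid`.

Key "InBYVs" = 49 6e 42 59 56 73 is 6 bytes > B = 3, so hash it first: H(key) = 1b, then zero-pad to 3 bytes: K' = 1b 00 00.
K' ⊕ ipad = 2d 36 36; K' ⊕ opad = 47 5c 5c.
Inner hash: sum = 45+54+54+99+48 = 300; mod 256 = 44 → 2c.
Outer hash (recomputed tag): sum = 71+92+92+44 = 299; mod 256 = 43 → 2b.
Recomputed tag = 2b; claimed = 4c → mismatch.

invalid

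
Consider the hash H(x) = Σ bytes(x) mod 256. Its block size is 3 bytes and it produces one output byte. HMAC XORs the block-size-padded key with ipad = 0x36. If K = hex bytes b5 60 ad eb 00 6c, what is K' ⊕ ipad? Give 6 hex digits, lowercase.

2f3636

Key hex bytes b5 60 ad eb 00 6c is 6 bytes > B = 3, so hash it first: H(key) = 19, then zero-pad to 3 bytes: K' = 19 00 00.
XOR each byte with 0x36: 19⊕36=2f, 00⊕36=36, 00⊕36=36.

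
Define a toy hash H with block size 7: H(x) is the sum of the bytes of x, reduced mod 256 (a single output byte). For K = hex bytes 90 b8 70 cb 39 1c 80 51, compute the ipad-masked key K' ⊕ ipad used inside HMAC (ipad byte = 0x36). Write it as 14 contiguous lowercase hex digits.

Key hex bytes 90 b8 70 cb 39 1c 80 51 is 8 bytes > B = 7, so hash it first: H(key) = a9, then zero-pad to 7 bytes: K' = a9 00 00 00 00 00 00.
XOR each byte with 0x36: a9⊕36=9f, 00⊕36=36, 00⊕36=36, 00⊕36=36, 00⊕36=36, 00⊕36=36, 00⊕36=36.

9f363636363636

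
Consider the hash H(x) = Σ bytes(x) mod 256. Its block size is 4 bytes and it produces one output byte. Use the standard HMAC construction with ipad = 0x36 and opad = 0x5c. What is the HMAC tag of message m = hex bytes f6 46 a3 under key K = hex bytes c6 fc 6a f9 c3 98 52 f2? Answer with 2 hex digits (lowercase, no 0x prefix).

Key hex bytes c6 fc 6a f9 c3 98 52 f2 is 8 bytes > B = 4, so hash it first: H(key) = c4, then zero-pad to 4 bytes: K' = c4 00 00 00.
K' ⊕ ipad = f2 36 36 36.  K' ⊕ opad = 98 5c 5c 5c.
Inner input = (K'⊕ipad) ∥ m = f2 36 36 36 ∥ f6 46 a3.
Inner hash: sum = 242+54+54+54+246+70+163 = 883; mod 256 = 115 → 73.
Outer input = (K'⊕opad) ∥ inner = 98 5c 5c 5c ∥ 73.
Outer hash (tag): sum = 152+92+92+92+115 = 543; mod 256 = 31 → 1f.

1f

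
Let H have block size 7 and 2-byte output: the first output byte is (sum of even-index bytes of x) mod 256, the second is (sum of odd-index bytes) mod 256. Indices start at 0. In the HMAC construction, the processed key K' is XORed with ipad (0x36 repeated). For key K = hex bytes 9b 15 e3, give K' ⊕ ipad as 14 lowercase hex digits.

ad23d536363636

Key hex bytes 9b 15 e3 is 3 bytes ≤ B = 7; zero-pad to 7 bytes: K' = 9b 15 e3 00 00 00 00.
XOR each byte with 0x36: 9b⊕36=ad, 15⊕36=23, e3⊕36=d5, 00⊕36=36, 00⊕36=36, 00⊕36=36, 00⊕36=36.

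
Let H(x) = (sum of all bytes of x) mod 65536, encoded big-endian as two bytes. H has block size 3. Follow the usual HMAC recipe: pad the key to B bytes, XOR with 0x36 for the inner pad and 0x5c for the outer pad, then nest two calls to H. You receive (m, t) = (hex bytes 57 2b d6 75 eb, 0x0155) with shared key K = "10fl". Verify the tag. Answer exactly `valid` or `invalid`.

valid

Key "10fl" = 31 30 66 6c is 4 bytes > B = 3, so hash it first: H(key) = 01 33, then zero-pad to 3 bytes: K' = 01 33 00.
K' ⊕ ipad = 37 05 36; K' ⊕ opad = 5d 6f 5c.
Inner hash: sum = 55+5+54+87+43+214+117+235 = 810 → 03 2a.
Outer hash (recomputed tag): sum = 93+111+92+3+42 = 341 → 01 55.
Recomputed tag = 0155; claimed = 0155 → match.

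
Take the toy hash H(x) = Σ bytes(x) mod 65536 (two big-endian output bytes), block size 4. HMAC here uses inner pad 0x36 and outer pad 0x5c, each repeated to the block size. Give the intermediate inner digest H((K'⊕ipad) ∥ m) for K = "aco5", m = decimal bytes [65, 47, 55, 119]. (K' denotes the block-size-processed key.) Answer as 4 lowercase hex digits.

Key "aco5" = 61 63 6f 35 is exactly B = 4 bytes: K' = 61 63 6f 35.
K' ⊕ ipad = 57 55 59 03.
Inner input = 57 55 59 03 ∥ 41 2f 37 77.
Inner hash: sum = 87+85+89+3+65+47+55+119 = 550 → 02 26.

0226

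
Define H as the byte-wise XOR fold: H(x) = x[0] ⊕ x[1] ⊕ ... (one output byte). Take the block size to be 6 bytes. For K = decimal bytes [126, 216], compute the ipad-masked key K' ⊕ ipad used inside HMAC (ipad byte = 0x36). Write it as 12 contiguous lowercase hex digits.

48ee36363636

Key decimal bytes [126, 216] = 7e d8 is 2 bytes ≤ B = 6; zero-pad to 6 bytes: K' = 7e d8 00 00 00 00.
XOR each byte with 0x36: 7e⊕36=48, d8⊕36=ee, 00⊕36=36, 00⊕36=36, 00⊕36=36, 00⊕36=36.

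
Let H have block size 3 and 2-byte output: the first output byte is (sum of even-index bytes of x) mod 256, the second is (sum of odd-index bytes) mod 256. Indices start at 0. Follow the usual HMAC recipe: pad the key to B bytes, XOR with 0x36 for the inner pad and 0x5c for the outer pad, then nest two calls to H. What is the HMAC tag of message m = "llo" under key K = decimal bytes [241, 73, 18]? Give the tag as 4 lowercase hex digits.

556c

Key decimal bytes [241, 73, 18] = f1 49 12 is exactly B = 3 bytes: K' = f1 49 12.
K' ⊕ ipad = c7 7f 24.  K' ⊕ opad = ad 15 4e.
Inner input = (K'⊕ipad) ∥ m = c7 7f 24 ∥ 6c 6c 6f.
Inner hash: even-index sum = 343 mod 256 = 87; odd-index sum = 346 mod 256 = 90 → 57 5a.
Outer input = (K'⊕opad) ∥ inner = ad 15 4e ∥ 57 5a.
Outer hash (tag): even-index sum = 341 mod 256 = 85; odd-index sum = 108 mod 256 = 108 → 55 6c.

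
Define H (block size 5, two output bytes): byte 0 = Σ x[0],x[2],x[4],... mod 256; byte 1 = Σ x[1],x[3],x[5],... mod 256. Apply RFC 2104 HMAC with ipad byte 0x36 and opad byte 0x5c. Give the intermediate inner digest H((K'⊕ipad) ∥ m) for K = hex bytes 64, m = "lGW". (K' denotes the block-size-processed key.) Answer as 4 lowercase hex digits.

Key hex bytes 64 is 1 byte ≤ B = 5; zero-pad to 5 bytes: K' = 64 00 00 00 00.
K' ⊕ ipad = 52 36 36 36 36.
Inner input = 52 36 36 36 36 ∥ 6c 47 57.
Inner hash: even-index sum = 261 mod 256 = 5; odd-index sum = 303 mod 256 = 47 → 05 2f.

052f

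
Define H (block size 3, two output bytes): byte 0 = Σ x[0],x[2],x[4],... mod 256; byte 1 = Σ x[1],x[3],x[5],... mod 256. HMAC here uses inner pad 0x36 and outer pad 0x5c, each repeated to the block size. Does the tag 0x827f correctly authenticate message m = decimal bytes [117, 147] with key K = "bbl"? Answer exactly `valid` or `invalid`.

Key "bbl" = 62 62 6c is exactly B = 3 bytes: K' = 62 62 6c.
K' ⊕ ipad = 54 54 5a; K' ⊕ opad = 3e 3e 30.
Inner hash: even-index sum = 321 mod 256 = 65; odd-index sum = 201 mod 256 = 201 → 41 c9.
Outer hash (recomputed tag): even-index sum = 311 mod 256 = 55; odd-index sum = 127 mod 256 = 127 → 37 7f.
Recomputed tag = 377f; claimed = 827f → mismatch.

invalid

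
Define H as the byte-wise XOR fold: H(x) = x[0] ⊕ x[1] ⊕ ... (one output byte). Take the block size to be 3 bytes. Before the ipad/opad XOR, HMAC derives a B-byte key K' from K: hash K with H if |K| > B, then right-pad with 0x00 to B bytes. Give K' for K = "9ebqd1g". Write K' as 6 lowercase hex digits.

7d0000

|K| = 7 > B = 3, so first hash the key.
H(K): XOR 39⊕65⊕62⊕71⊕64⊕31⊕67 = 7d.
Zero-pad H(K) = 7d to 3 bytes: K' = 7d 00 00.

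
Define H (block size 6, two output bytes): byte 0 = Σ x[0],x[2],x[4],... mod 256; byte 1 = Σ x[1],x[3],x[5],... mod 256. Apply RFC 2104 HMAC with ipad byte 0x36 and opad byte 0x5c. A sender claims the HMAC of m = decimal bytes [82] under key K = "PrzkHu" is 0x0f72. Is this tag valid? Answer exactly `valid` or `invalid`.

Key "PrzkHu" = 50 72 7a 6b 48 75 is exactly B = 6 bytes: K' = 50 72 7a 6b 48 75.
K' ⊕ ipad = 66 44 4c 5d 7e 43; K' ⊕ opad = 0c 2e 26 37 14 29.
Inner hash: even-index sum = 386 mod 256 = 130; odd-index sum = 228 mod 256 = 228 → 82 e4.
Outer hash (recomputed tag): even-index sum = 200 mod 256 = 200; odd-index sum = 370 mod 256 = 114 → c8 72.
Recomputed tag = c872; claimed = 0f72 → mismatch.

invalid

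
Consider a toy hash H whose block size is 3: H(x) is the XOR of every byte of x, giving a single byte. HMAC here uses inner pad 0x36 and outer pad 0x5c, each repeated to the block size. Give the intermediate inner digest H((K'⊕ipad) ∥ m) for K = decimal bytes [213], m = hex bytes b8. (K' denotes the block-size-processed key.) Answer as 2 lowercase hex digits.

5b

Key decimal bytes [213] = d5 is 1 byte ≤ B = 3; zero-pad to 3 bytes: K' = d5 00 00.
K' ⊕ ipad = e3 36 36.
Inner input = e3 36 36 ∥ b8.
Inner hash: XOR e3⊕36⊕36⊕b8 = 5b.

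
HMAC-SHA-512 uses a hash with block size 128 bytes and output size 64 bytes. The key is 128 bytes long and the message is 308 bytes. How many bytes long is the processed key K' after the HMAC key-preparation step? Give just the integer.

128

Key is 128 ≤ 128 bytes, zero-padded: |K'| = 128.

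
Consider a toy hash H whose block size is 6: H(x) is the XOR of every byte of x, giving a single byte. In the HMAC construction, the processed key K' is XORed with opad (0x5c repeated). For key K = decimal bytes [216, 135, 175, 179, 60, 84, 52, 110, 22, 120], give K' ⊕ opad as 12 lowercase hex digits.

435c5c5c5c5c

Key decimal bytes [216, 135, 175, 179, 60, 84, 52, 110, 22, 120] = d8 87 af b3 3c 54 34 6e 16 78 is 10 bytes > B = 6, so hash it first: H(key) = 1f, then zero-pad to 6 bytes: K' = 1f 00 00 00 00 00.
XOR each byte with 0x5c: 1f⊕5c=43, 00⊕5c=5c, 00⊕5c=5c, 00⊕5c=5c, 00⊕5c=5c, 00⊕5c=5c.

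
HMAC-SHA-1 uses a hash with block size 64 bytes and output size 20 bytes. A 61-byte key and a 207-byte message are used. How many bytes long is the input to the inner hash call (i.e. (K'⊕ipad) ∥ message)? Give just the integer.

Key is 61 ≤ 64 bytes, zero-padded: |K'| = 64.
Inner input = (K'⊕ipad) ∥ m → 64 + 207 = 271 bytes.

271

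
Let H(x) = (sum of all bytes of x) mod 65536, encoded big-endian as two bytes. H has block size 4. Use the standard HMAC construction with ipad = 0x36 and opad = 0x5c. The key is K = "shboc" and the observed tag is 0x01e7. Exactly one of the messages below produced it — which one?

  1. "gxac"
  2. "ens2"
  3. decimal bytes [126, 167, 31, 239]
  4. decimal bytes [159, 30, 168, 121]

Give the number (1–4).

Key "shboc" = 73 68 62 6f 63 is 5 bytes > B = 4, so hash it first: H(key) = 02 0f, then zero-pad to 4 bytes: K' = 02 0f 00 00.
K' ⊕ ipad = 34 39 36 36; K' ⊕ opad = 5e 53 5c 5c.
m1: inner = H(34 39 36 36 67 78 61 63) = 02 7c; tag = H(5e 53 5c 5c 02 7c) = 01e7 ← matches
m2: inner = H(34 39 36 36 65 6e 73 32) = 02 51; tag = H(5e 53 5c 5c 02 51) = 01bc
m3: inner = H(34 39 36 36 7e a7 1f ef) = 03 0c; tag = H(5e 53 5c 5c 03 0c) = 0178
m4: inner = H(34 39 36 36 9f 1e a8 79) = 02 b7; tag = H(5e 53 5c 5c 02 b7) = 0222

1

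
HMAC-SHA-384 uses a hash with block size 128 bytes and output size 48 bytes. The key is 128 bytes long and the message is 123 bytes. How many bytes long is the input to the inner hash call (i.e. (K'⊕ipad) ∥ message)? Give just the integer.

Key is 128 ≤ 128 bytes, zero-padded: |K'| = 128.
Inner input = (K'⊕ipad) ∥ m → 128 + 123 = 251 bytes.

251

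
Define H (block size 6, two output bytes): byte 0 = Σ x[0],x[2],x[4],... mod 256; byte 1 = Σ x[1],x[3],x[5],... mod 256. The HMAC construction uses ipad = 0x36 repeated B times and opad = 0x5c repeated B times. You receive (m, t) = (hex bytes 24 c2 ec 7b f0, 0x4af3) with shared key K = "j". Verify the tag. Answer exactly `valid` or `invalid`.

Key "j" = 6a is 1 byte ≤ B = 6; zero-pad to 6 bytes: K' = 6a 00 00 00 00 00.
K' ⊕ ipad = 5c 36 36 36 36 36; K' ⊕ opad = 36 5c 5c 5c 5c 5c.
Inner hash: even-index sum = 712 mod 256 = 200; odd-index sum = 479 mod 256 = 223 → c8 df.
Outer hash (recomputed tag): even-index sum = 438 mod 256 = 182; odd-index sum = 499 mod 256 = 243 → b6 f3.
Recomputed tag = b6f3; claimed = 4af3 → mismatch.

invalid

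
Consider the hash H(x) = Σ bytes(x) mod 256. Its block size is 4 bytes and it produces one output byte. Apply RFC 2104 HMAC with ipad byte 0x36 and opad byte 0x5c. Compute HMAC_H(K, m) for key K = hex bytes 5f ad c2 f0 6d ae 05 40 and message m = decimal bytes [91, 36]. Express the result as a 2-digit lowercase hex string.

9f

Key hex bytes 5f ad c2 f0 6d ae 05 40 is 8 bytes > B = 4, so hash it first: H(key) = 1e, then zero-pad to 4 bytes: K' = 1e 00 00 00.
K' ⊕ ipad = 28 36 36 36.  K' ⊕ opad = 42 5c 5c 5c.
Inner input = (K'⊕ipad) ∥ m = 28 36 36 36 ∥ 5b 24.
Inner hash: sum = 40+54+54+54+91+36 = 329; mod 256 = 73 → 49.
Outer input = (K'⊕opad) ∥ inner = 42 5c 5c 5c ∥ 49.
Outer hash (tag): sum = 66+92+92+92+73 = 415; mod 256 = 159 → 9f.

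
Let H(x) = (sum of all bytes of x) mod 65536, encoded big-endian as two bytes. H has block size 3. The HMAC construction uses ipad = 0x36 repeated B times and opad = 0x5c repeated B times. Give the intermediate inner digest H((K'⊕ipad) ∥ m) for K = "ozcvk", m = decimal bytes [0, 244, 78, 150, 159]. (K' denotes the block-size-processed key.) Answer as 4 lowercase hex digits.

02fc

Key "ozcvk" = 6f 7a 63 76 6b is 5 bytes > B = 3, so hash it first: H(key) = 02 2d, then zero-pad to 3 bytes: K' = 02 2d 00.
K' ⊕ ipad = 34 1b 36.
Inner input = 34 1b 36 ∥ 00 f4 4e 96 9f.
Inner hash: sum = 52+27+54+0+244+78+150+159 = 764 → 02 fc.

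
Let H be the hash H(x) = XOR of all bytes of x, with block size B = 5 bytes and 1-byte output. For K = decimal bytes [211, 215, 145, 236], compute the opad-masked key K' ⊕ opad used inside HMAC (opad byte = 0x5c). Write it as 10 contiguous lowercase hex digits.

Key decimal bytes [211, 215, 145, 236] = d3 d7 91 ec is 4 bytes ≤ B = 5; zero-pad to 5 bytes: K' = d3 d7 91 ec 00.
XOR each byte with 0x5c: d3⊕5c=8f, d7⊕5c=8b, 91⊕5c=cd, ec⊕5c=b0, 00⊕5c=5c.

8f8bcdb05c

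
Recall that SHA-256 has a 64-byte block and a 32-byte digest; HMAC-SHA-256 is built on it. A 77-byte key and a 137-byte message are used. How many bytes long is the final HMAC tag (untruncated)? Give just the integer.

32

The tag is one SHA-256 digest: 32 bytes.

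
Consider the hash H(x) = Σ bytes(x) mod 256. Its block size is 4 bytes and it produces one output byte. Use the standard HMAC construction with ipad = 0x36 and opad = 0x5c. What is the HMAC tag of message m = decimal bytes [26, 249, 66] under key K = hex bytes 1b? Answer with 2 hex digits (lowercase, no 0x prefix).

Key hex bytes 1b is 1 byte ≤ B = 4; zero-pad to 4 bytes: K' = 1b 00 00 00.
K' ⊕ ipad = 2d 36 36 36.  K' ⊕ opad = 47 5c 5c 5c.
Inner input = (K'⊕ipad) ∥ m = 2d 36 36 36 ∥ 1a f9 42.
Inner hash: sum = 45+54+54+54+26+249+66 = 548; mod 256 = 36 → 24.
Outer input = (K'⊕opad) ∥ inner = 47 5c 5c 5c ∥ 24.
Outer hash (tag): sum = 71+92+92+92+36 = 383; mod 256 = 127 → 7f.

7f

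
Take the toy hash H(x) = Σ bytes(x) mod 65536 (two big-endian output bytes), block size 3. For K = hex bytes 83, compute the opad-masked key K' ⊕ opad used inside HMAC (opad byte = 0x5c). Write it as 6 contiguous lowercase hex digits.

df5c5c

Key hex bytes 83 is 1 byte ≤ B = 3; zero-pad to 3 bytes: K' = 83 00 00.
XOR each byte with 0x5c: 83⊕5c=df, 00⊕5c=5c, 00⊕5c=5c.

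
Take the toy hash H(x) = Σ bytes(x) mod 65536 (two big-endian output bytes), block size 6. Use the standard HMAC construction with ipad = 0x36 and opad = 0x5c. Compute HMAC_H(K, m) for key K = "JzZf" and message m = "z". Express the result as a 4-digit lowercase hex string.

01a0

Key "JzZf" = 4a 7a 5a 66 is 4 bytes ≤ B = 6; zero-pad to 6 bytes: K' = 4a 7a 5a 66 00 00.
K' ⊕ ipad = 7c 4c 6c 50 36 36.  K' ⊕ opad = 16 26 06 3a 5c 5c.
Inner input = (K'⊕ipad) ∥ m = 7c 4c 6c 50 36 36 ∥ 7a.
Inner hash: sum = 124+76+108+80+54+54+122 = 618 → 02 6a.
Outer input = (K'⊕opad) ∥ inner = 16 26 06 3a 5c 5c ∥ 02 6a.
Outer hash (tag): sum = 22+38+6+58+92+92+2+106 = 416 → 01 a0.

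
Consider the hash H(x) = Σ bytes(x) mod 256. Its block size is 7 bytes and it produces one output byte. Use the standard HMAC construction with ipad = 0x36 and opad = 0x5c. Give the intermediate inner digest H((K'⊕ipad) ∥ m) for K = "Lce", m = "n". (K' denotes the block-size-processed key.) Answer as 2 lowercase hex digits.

Key "Lce" = 4c 63 65 is 3 bytes ≤ B = 7; zero-pad to 7 bytes: K' = 4c 63 65 00 00 00 00.
K' ⊕ ipad = 7a 55 53 36 36 36 36.
Inner input = 7a 55 53 36 36 36 36 ∥ 6e.
Inner hash: sum = 122+85+83+54+54+54+54+110 = 616; mod 256 = 104 → 68.

68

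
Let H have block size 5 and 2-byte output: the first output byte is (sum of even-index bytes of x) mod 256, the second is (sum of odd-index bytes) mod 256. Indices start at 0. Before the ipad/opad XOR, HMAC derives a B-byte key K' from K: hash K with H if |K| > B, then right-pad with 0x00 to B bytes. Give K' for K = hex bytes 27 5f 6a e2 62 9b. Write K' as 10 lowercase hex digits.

|K| = 6 > B = 5, so first hash the key.
H(K): even-index sum = 243 mod 256 = 243; odd-index sum = 476 mod 256 = 220 → f3 dc.
Zero-pad H(K) = f3 dc to 5 bytes: K' = f3 dc 00 00 00.

f3dc000000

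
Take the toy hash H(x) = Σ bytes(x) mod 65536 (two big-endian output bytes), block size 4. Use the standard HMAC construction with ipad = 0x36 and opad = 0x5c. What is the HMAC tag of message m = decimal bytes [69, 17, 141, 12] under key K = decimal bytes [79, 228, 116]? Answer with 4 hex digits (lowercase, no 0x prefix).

Key decimal bytes [79, 228, 116] = 4f e4 74 is 3 bytes ≤ B = 4; zero-pad to 4 bytes: K' = 4f e4 74 00.
K' ⊕ ipad = 79 d2 42 36.  K' ⊕ opad = 13 b8 28 5c.
Inner input = (K'⊕ipad) ∥ m = 79 d2 42 36 ∥ 45 11 8d 0c.
Inner hash: sum = 121+210+66+54+69+17+141+12 = 690 → 02 b2.
Outer input = (K'⊕opad) ∥ inner = 13 b8 28 5c ∥ 02 b2.
Outer hash (tag): sum = 19+184+40+92+2+178 = 515 → 02 03.

0203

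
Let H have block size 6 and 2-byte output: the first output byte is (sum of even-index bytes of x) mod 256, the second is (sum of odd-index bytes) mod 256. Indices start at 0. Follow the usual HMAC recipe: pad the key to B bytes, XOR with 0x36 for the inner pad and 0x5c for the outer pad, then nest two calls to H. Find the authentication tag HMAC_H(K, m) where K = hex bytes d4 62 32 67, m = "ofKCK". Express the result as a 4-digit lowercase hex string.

7359

Key hex bytes d4 62 32 67 is 4 bytes ≤ B = 6; zero-pad to 6 bytes: K' = d4 62 32 67 00 00.
K' ⊕ ipad = e2 54 04 51 36 36.  K' ⊕ opad = 88 3e 6e 3b 5c 5c.
Inner input = (K'⊕ipad) ∥ m = e2 54 04 51 36 36 ∥ 6f 66 4b 43 4b.
Inner hash: even-index sum = 545 mod 256 = 33; odd-index sum = 388 mod 256 = 132 → 21 84.
Outer input = (K'⊕opad) ∥ inner = 88 3e 6e 3b 5c 5c ∥ 21 84.
Outer hash (tag): even-index sum = 371 mod 256 = 115; odd-index sum = 345 mod 256 = 89 → 73 59.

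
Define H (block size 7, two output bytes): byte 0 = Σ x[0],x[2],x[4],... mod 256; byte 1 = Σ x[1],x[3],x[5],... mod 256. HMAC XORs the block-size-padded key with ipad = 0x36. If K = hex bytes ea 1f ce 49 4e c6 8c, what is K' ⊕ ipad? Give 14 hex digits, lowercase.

Key hex bytes ea 1f ce 49 4e c6 8c is exactly B = 7 bytes: K' = ea 1f ce 49 4e c6 8c.
XOR each byte with 0x36: ea⊕36=dc, 1f⊕36=29, ce⊕36=f8, 49⊕36=7f, 4e⊕36=78, c6⊕36=f0, 8c⊕36=ba.

dc29f87f78f0ba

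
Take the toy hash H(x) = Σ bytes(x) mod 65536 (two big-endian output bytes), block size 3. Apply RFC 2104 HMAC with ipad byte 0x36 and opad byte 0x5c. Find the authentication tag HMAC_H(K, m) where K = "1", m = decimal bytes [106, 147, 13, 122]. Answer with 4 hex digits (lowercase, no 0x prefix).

Key "1" = 31 is 1 byte ≤ B = 3; zero-pad to 3 bytes: K' = 31 00 00.
K' ⊕ ipad = 07 36 36.  K' ⊕ opad = 6d 5c 5c.
Inner input = (K'⊕ipad) ∥ m = 07 36 36 ∥ 6a 93 0d 7a.
Inner hash: sum = 7+54+54+106+147+13+122 = 503 → 01 f7.
Outer input = (K'⊕opad) ∥ inner = 6d 5c 5c ∥ 01 f7.
Outer hash (tag): sum = 109+92+92+1+247 = 541 → 02 1d.

021d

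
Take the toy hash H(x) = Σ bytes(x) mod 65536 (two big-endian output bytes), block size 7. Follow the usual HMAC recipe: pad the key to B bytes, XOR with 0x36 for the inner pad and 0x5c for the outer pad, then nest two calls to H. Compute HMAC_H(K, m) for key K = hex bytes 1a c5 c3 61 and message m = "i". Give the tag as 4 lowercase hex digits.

Key hex bytes 1a c5 c3 61 is 4 bytes ≤ B = 7; zero-pad to 7 bytes: K' = 1a c5 c3 61 00 00 00.
K' ⊕ ipad = 2c f3 f5 57 36 36 36.  K' ⊕ opad = 46 99 9f 3d 5c 5c 5c.
Inner input = (K'⊕ipad) ∥ m = 2c f3 f5 57 36 36 36 ∥ 69.
Inner hash: sum = 44+243+245+87+54+54+54+105 = 886 → 03 76.
Outer input = (K'⊕opad) ∥ inner = 46 99 9f 3d 5c 5c 5c ∥ 03 76.
Outer hash (tag): sum = 70+153+159+61+92+92+92+3+118 = 840 → 03 48.

0348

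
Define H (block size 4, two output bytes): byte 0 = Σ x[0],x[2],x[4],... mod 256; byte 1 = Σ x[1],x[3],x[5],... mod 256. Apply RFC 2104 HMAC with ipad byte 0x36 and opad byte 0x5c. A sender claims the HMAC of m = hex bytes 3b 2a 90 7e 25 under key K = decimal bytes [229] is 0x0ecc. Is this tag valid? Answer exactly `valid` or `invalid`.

valid

Key decimal bytes [229] = e5 is 1 byte ≤ B = 4; zero-pad to 4 bytes: K' = e5 00 00 00.
K' ⊕ ipad = d3 36 36 36; K' ⊕ opad = b9 5c 5c 5c.
Inner hash: even-index sum = 505 mod 256 = 249; odd-index sum = 276 mod 256 = 20 → f9 14.
Outer hash (recomputed tag): even-index sum = 526 mod 256 = 14; odd-index sum = 204 mod 256 = 204 → 0e cc.
Recomputed tag = 0ecc; claimed = 0ecc → match.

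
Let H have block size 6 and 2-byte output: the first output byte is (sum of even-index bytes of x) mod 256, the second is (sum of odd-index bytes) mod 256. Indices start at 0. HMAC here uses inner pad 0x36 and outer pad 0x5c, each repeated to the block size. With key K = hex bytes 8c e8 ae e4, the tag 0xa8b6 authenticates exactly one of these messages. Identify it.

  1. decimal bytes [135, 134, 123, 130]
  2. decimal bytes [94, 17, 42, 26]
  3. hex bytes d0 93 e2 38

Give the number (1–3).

1

Key hex bytes 8c e8 ae e4 is 4 bytes ≤ B = 6; zero-pad to 6 bytes: K' = 8c e8 ae e4 00 00.
K' ⊕ ipad = ba de 98 d2 36 36; K' ⊕ opad = d0 b4 f2 b8 5c 5c.
m1: inner = H(ba de 98 d2 36 36 87 86 7b 82) = 8a ee; tag = H(d0 b4 f2 b8 5c 5c 8a ee) = a8b6 ← matches
m2: inner = H(ba de 98 d2 36 36 5e 11 2a 1a) = 10 11; tag = H(d0 b4 f2 b8 5c 5c 10 11) = 2ed9
m3: inner = H(ba de 98 d2 36 36 d0 93 e2 38) = 3a b1; tag = H(d0 b4 f2 b8 5c 5c 3a b1) = 5879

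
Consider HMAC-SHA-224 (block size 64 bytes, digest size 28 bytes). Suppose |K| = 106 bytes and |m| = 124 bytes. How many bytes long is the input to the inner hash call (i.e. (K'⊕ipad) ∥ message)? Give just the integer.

188

Key is 106 > 64 bytes, so it is hashed to 28 bytes then zero-padded to 64: |K'| = 64.
Inner input = (K'⊕ipad) ∥ m → 64 + 124 = 188 bytes.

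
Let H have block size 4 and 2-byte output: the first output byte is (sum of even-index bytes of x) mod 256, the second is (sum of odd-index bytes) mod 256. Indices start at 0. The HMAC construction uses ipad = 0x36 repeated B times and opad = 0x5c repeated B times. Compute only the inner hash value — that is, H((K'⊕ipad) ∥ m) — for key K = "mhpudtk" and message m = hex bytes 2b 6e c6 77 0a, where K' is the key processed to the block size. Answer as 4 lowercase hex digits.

cb82

Key "mhpudtk" = 6d 68 70 75 64 74 6b is 7 bytes > B = 4, so hash it first: H(key) = ac 51, then zero-pad to 4 bytes: K' = ac 51 00 00.
K' ⊕ ipad = 9a 67 36 36.
Inner input = 9a 67 36 36 ∥ 2b 6e c6 77 0a.
Inner hash: even-index sum = 459 mod 256 = 203; odd-index sum = 386 mod 256 = 130 → cb 82.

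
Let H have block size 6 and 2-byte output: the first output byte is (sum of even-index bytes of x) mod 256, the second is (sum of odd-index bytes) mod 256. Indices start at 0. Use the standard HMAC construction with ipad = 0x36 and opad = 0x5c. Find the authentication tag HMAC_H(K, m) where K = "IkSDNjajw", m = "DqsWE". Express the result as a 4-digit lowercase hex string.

Key "IkSDNjajw" = 49 6b 53 44 4e 6a 61 6a 77 is 9 bytes > B = 6, so hash it first: H(key) = c2 83, then zero-pad to 6 bytes: K' = c2 83 00 00 00 00.
K' ⊕ ipad = f4 b5 36 36 36 36.  K' ⊕ opad = 9e df 5c 5c 5c 5c.
Inner input = (K'⊕ipad) ∥ m = f4 b5 36 36 36 36 ∥ 44 71 73 57 45.
Inner hash: even-index sum = 604 mod 256 = 92; odd-index sum = 489 mod 256 = 233 → 5c e9.
Outer input = (K'⊕opad) ∥ inner = 9e df 5c 5c 5c 5c ∥ 5c e9.
Outer hash (tag): even-index sum = 434 mod 256 = 178; odd-index sum = 640 mod 256 = 128 → b2 80.

b280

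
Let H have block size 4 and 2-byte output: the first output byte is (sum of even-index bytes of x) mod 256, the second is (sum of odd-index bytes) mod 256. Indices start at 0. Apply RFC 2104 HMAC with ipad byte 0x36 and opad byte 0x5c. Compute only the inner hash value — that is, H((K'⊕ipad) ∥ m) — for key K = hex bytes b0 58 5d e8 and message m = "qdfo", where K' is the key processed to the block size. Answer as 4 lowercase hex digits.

c81f

Key hex bytes b0 58 5d e8 is exactly B = 4 bytes: K' = b0 58 5d e8.
K' ⊕ ipad = 86 6e 6b de.
Inner input = 86 6e 6b de ∥ 71 64 66 6f.
Inner hash: even-index sum = 456 mod 256 = 200; odd-index sum = 543 mod 256 = 31 → c8 1f.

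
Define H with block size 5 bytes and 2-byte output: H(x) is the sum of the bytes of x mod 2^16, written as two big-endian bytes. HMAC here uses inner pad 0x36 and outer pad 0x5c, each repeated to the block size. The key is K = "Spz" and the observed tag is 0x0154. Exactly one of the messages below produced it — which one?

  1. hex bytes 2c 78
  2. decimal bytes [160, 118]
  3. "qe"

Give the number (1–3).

3

Key "Spz" = 53 70 7a is 3 bytes ≤ B = 5; zero-pad to 5 bytes: K' = 53 70 7a 00 00.
K' ⊕ ipad = 65 46 4c 36 36; K' ⊕ opad = 0f 2c 26 5c 5c.
m1: inner = H(65 46 4c 36 36 2c 78) = 02 07; tag = H(0f 2c 26 5c 5c 02 07) = 0122
m2: inner = H(65 46 4c 36 36 a0 76) = 02 79; tag = H(0f 2c 26 5c 5c 02 79) = 0194
m3: inner = H(65 46 4c 36 36 71 65) = 02 39; tag = H(0f 2c 26 5c 5c 02 39) = 0154 ← matches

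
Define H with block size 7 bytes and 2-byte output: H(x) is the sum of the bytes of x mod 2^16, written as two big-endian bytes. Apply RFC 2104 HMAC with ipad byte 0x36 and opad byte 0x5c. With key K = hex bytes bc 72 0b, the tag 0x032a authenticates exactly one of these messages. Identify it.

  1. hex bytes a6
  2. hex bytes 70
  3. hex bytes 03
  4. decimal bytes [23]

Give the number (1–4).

Key hex bytes bc 72 0b is 3 bytes ≤ B = 7; zero-pad to 7 bytes: K' = bc 72 0b 00 00 00 00.
K' ⊕ ipad = 8a 44 3d 36 36 36 36; K' ⊕ opad = e0 2e 57 5c 5c 5c 5c.
m1: inner = H(8a 44 3d 36 36 36 36 a6) = 02 89; tag = H(e0 2e 57 5c 5c 5c 5c 02 89) = 0360
m2: inner = H(8a 44 3d 36 36 36 36 70) = 02 53; tag = H(e0 2e 57 5c 5c 5c 5c 02 53) = 032a ← matches
m3: inner = H(8a 44 3d 36 36 36 36 03) = 01 e6; tag = H(e0 2e 57 5c 5c 5c 5c 01 e6) = 03bc
m4: inner = H(8a 44 3d 36 36 36 36 17) = 01 fa; tag = H(e0 2e 57 5c 5c 5c 5c 01 fa) = 03d0

2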